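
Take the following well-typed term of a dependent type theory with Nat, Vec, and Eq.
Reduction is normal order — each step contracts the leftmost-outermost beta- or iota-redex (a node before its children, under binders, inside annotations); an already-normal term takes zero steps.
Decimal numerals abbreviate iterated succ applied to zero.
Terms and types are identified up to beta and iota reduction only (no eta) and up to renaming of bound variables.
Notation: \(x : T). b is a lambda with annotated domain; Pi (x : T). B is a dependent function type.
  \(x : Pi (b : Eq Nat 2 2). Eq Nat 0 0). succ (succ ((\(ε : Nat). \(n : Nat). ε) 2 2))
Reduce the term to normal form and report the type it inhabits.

reduced normal form:
  \(x : Pi (b : Eq Nat 2 2). Eq Nat 0 0). 4
the term's type:
  Pi (x : Pi (b : Eq Nat 2 2). Eq Nat 0 0). Nat
observation: reduction starts at a beta-redex, and 2 normal-order steps reach the normal form.


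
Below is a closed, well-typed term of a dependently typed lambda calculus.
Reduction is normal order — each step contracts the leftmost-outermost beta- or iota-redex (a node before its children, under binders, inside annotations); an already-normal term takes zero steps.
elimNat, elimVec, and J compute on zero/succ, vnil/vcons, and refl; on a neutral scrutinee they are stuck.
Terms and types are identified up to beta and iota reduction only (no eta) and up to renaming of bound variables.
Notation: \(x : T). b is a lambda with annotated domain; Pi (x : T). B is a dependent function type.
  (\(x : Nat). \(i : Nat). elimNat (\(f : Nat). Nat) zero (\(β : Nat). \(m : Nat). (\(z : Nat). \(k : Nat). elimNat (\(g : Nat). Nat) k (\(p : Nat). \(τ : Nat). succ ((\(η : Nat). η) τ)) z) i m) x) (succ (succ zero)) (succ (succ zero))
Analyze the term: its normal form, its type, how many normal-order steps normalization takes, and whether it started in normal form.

normal form:
  succ (succ (succ (succ zero)))
the term's type:
  Nat
steps to reach normal form (normal order): 31
term was already normal: no
first redex: a beta-redex


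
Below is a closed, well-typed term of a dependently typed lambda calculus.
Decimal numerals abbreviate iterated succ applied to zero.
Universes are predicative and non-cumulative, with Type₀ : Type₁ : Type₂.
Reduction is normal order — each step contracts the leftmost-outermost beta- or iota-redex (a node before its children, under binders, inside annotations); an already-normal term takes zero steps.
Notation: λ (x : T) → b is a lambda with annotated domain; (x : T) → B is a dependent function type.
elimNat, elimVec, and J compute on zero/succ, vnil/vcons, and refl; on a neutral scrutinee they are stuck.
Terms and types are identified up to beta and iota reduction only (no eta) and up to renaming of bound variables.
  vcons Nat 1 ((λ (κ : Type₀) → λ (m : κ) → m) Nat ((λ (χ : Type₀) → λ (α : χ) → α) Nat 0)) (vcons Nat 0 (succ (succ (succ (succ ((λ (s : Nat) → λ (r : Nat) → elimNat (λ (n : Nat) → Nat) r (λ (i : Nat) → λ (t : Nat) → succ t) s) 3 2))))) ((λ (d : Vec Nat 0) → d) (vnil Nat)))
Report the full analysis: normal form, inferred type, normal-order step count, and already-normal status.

resulting normal form:
  vcons Nat 1 0 (vcons Nat 0 9 (vnil Nat))
the term's type:
  Vec Nat 2
steps to reach normal form (normal order): 17
term was already normal: no
first contracted redex: a beta-redex


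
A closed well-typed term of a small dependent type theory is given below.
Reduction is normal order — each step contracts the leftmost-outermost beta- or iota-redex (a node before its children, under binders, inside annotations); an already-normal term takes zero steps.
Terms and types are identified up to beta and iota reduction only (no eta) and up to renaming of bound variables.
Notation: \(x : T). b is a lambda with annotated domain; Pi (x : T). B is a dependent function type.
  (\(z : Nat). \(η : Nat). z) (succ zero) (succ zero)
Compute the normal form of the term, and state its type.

reduced normal form:
  succ zero
the term's type:
  Nat


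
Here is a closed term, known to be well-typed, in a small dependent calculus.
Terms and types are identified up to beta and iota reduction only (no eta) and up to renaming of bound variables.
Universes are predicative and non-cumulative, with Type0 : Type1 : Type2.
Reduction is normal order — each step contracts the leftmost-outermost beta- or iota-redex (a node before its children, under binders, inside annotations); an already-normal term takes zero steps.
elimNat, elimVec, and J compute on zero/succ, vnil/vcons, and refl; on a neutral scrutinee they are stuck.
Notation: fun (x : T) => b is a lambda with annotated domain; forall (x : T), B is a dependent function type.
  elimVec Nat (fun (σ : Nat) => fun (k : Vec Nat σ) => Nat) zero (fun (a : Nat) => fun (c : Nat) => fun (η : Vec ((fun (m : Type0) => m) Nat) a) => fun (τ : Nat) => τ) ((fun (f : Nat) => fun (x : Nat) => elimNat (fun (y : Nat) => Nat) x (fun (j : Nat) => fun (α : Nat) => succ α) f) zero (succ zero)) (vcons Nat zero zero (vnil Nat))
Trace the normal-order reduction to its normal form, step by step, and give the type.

reduction (normal order):
  elimVec Nat (fun (σ : Nat) => fun (k : Vec Nat σ) => Nat) zero (fun (a : Nat) => fun (c : Nat) => fun (η : Vec ((fun (m : Type0) => m) Nat) a) => fun (τ : Nat) => τ) ((fun (f : Nat) => fun (x : Nat) => elimNat (fun (y : Nat) => Nat) x (fun (j : Nat) => fun (α : Nat) => succ α) f) zero (succ zero)) (vcons Nat zero zero (vnil Nat))
  ~> (fun (σ : Nat) => fun (k : Nat) => fun (a : Vec ((fun (c : Type0) => c) Nat) σ) => fun (η : Nat) => η) zero zero (vnil Nat) (elimVec Nat (fun (m : Nat) => fun (τ : Vec Nat m) => Nat) zero (fun (f : Nat) => fun (x : Nat) => fun (y : Vec ((fun (j : Type0) => j) Nat) f) => fun (α : Nat) => α) zero (vnil Nat))
  ~> (fun (σ : Nat) => fun (k : Vec ((fun (a : Type0) => a) Nat) zero) => fun (c : Nat) => c) zero (vnil Nat) (elimVec Nat (fun (η : Nat) => fun (m : Vec Nat η) => Nat) zero (fun (τ : Nat) => fun (f : Nat) => fun (x : Vec ((fun (y : Type0) => y) Nat) τ) => fun (j : Nat) => j) zero (vnil Nat))
  ~> (fun (σ : Vec ((fun (k : Type0) => k) Nat) zero) => fun (a : Nat) => a) (vnil Nat) (elimVec Nat (fun (c : Nat) => fun (η : Vec Nat c) => Nat) zero (fun (m : Nat) => fun (τ : Nat) => fun (f : Vec ((fun (x : Type0) => x) Nat) m) => fun (y : Nat) => y) zero (vnil Nat))
  ~> (fun (σ : Nat) => σ) (elimVec Nat (fun (k : Nat) => fun (a : Vec Nat k) => Nat) zero (fun (c : Nat) => fun (η : Nat) => fun (m : Vec ((fun (τ : Type0) => τ) Nat) c) => fun (f : Nat) => f) zero (vnil Nat))
  ~> elimVec Nat (fun (σ : Nat) => fun (k : Vec Nat σ) => Nat) zero (fun (a : Nat) => fun (c : Nat) => fun (η : Vec ((fun (m : Type0) => m) Nat) a) => fun (τ : Nat) => τ) zero (vnil Nat)
  ~> zero
the term's type:
  Nat


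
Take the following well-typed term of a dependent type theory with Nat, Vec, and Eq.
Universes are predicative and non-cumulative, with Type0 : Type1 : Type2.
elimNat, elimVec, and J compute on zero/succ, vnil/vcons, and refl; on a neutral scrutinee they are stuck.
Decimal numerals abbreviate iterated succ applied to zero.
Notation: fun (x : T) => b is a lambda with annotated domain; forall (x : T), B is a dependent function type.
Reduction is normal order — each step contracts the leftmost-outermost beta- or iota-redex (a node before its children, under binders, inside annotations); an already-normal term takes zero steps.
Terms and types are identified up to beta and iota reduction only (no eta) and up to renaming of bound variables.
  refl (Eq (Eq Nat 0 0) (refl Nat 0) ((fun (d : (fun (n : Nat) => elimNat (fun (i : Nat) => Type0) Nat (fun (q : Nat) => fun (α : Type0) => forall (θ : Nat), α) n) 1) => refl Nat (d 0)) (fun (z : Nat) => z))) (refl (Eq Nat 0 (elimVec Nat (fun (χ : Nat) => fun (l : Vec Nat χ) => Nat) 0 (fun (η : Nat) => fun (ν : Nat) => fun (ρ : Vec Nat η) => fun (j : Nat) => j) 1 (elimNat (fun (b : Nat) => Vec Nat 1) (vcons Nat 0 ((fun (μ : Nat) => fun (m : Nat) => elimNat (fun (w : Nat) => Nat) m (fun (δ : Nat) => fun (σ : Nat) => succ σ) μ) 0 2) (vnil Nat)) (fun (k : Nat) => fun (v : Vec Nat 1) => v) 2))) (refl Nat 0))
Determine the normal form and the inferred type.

normal form:
  refl (Eq (Eq Nat 0 0) (refl Nat 0) (refl Nat 0)) (refl (Eq Nat 0 0) (refl Nat 0))
type:
  Eq (Eq (Eq Nat 0 0) (refl Nat 0) (refl Nat 0)) (refl (Eq Nat 0 0) (refl Nat 0)) (refl (Eq Nat 0 0) (refl Nat 0))
observation: reduction starts at a beta-redex, and 15 normal-order steps reach the normal form.


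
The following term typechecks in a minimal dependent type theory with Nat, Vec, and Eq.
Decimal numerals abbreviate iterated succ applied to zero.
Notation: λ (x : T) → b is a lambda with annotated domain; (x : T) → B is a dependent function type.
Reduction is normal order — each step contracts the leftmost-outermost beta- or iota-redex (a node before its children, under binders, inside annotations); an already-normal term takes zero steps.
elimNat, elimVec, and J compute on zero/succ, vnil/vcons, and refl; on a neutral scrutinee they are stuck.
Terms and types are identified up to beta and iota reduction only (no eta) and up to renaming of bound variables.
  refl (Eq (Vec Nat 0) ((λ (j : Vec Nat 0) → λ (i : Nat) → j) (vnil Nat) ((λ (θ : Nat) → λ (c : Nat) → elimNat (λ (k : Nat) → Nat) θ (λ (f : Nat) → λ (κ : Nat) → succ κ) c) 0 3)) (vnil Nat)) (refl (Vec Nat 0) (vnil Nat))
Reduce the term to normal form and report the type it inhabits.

reduced normal form:
  refl (Eq (Vec Nat 0) (vnil Nat) (vnil Nat)) (refl (Vec Nat 0) (vnil Nat))
the term's type:
  Eq (Eq (Vec Nat 0) (vnil Nat) (vnil Nat)) (refl (Vec Nat 0) (vnil Nat)) (refl (Vec Nat 0) (vnil Nat))


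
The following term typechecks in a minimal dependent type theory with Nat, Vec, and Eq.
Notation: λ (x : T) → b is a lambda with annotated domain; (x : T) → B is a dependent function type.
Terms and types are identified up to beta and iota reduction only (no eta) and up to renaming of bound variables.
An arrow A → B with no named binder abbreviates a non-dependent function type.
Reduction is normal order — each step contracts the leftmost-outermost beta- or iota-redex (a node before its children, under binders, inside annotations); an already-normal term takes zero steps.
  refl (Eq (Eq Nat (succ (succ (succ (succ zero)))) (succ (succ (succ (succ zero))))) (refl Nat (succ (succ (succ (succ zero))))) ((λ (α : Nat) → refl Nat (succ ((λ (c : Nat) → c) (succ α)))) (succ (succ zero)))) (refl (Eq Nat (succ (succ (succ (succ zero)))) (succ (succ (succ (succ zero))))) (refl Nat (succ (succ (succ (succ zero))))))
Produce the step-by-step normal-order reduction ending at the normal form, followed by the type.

normal-order reduction sequence:
  refl (Eq (Eq Nat (succ (succ (succ (succ zero)))) (succ (succ (succ (succ zero))))) (refl Nat (succ (succ (succ (succ zero))))) ((λ (α : Nat) → refl Nat (succ ((λ (c : Nat) → c) (succ α)))) (succ (succ zero)))) (refl (Eq Nat (succ (succ (succ (succ zero)))) (succ (succ (succ (succ zero))))) (refl Nat (succ (succ (succ (succ zero))))))
  ~> refl (Eq (Eq Nat (succ (succ (succ (succ zero)))) (succ (succ (succ (succ zero))))) (refl Nat (succ (succ (succ (succ zero))))) (refl Nat (succ ((λ (α : Nat) → α) (succ (succ (succ zero))))))) (refl (Eq Nat (succ (succ (succ (succ zero)))) (succ (succ (succ (succ zero))))) (refl Nat (succ (succ (succ (succ zero))))))
  ~> refl (Eq (Eq Nat (succ (succ (succ (succ zero)))) (succ (succ (succ (succ zero))))) (refl Nat (succ (succ (succ (succ zero))))) (refl Nat (succ (succ (succ (succ zero)))))) (refl (Eq Nat (succ (succ (succ (succ zero)))) (succ (succ (succ (succ zero))))) (refl Nat (succ (succ (succ (succ zero))))))
inferred type:
  Eq (Eq (Eq Nat (succ (succ (succ (succ zero)))) (succ (succ (succ (succ zero))))) (refl Nat (succ (succ (succ (succ zero))))) (refl Nat (succ (succ (succ (succ zero)))))) (refl (Eq Nat (succ (succ (succ (succ zero)))) (succ (succ (succ (succ zero))))) (refl Nat (succ (succ (succ (succ zero)))))) (refl (Eq Nat (succ (succ (succ (succ zero)))) (succ (succ (succ (succ zero))))) (refl Nat (succ (succ (succ (succ zero))))))


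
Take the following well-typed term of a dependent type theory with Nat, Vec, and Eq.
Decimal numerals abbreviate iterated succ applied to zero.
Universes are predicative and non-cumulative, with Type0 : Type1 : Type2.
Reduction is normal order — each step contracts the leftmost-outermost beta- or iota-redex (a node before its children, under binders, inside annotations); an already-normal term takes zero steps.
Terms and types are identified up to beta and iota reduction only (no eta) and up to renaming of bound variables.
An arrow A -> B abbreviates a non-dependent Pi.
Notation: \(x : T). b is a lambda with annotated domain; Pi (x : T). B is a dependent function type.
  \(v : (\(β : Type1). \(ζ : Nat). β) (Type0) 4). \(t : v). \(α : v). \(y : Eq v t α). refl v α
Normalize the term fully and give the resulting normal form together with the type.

reduced normal form:
  \(v : Type0). \(β : v). \(ζ : v). \(t : Eq v β ζ). refl v ζ
type:
  Pi (v : Type0). Pi (β : v). Pi (ζ : v). Eq v β ζ -> Eq v ζ ζ
observation: normalization takes exactly 2 steps under the normal-order strategy.


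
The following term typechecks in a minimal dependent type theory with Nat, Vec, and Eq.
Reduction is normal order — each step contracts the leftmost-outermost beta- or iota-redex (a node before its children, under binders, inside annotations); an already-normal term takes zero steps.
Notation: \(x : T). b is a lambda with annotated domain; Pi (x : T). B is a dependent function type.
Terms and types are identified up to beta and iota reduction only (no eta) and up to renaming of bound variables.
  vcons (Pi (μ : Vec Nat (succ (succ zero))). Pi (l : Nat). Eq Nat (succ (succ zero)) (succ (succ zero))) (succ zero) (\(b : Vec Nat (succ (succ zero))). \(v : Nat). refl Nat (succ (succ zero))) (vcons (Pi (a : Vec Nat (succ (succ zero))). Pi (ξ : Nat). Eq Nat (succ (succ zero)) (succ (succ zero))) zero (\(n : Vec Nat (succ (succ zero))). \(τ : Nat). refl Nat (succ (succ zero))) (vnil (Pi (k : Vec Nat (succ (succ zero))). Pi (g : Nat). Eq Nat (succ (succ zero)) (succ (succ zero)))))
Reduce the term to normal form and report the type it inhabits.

resulting normal form:
  vcons (Pi (μ : Vec Nat (succ (succ zero))). Pi (l : Nat). Eq Nat (succ (succ zero)) (succ (succ zero))) (succ zero) (\(b : Vec Nat (succ (succ zero))). \(v : Nat). refl Nat (succ (succ zero))) (vcons (Pi (a : Vec Nat (succ (succ zero))). Pi (ξ : Nat). Eq Nat (succ (succ zero)) (succ (succ zero))) zero (\(n : Vec Nat (succ (succ zero))). \(τ : Nat). refl Nat (succ (succ zero))) (vnil (Pi (k : Vec Nat (succ (succ zero))). Pi (g : Nat). Eq Nat (succ (succ zero)) (succ (succ zero)))))
type:
  Vec (Pi (μ : Vec Nat (succ (succ zero))). Pi (l : Nat). Eq Nat (succ (succ zero)) (succ (succ zero))) (succ (succ zero))
observation: no redex remains anywhere in the term; it is its own normal form.


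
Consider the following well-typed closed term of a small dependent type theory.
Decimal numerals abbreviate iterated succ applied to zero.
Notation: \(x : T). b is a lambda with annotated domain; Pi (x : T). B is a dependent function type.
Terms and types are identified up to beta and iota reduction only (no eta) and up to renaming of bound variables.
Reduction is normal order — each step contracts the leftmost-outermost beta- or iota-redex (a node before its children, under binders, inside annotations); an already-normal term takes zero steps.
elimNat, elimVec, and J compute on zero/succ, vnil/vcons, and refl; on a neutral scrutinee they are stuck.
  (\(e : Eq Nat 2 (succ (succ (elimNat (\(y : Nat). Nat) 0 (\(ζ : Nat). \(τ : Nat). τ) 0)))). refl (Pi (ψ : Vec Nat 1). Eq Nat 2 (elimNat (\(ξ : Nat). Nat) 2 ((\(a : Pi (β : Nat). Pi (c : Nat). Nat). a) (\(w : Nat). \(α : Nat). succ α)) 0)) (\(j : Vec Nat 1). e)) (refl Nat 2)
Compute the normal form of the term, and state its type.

resulting normal form:
  refl (Pi (e : Vec Nat 1). Eq Nat 2 2) (\(y : Vec Nat 1). refl Nat 2)
inferred type:
  Eq (Pi (e : Vec Nat 1). Eq Nat 2 2) (\(y : Vec Nat 1). refl Nat 2) (\(ζ : Vec Nat 1). refl Nat 2)
observation: normalization takes exactly 2 steps under the normal-order strategy.


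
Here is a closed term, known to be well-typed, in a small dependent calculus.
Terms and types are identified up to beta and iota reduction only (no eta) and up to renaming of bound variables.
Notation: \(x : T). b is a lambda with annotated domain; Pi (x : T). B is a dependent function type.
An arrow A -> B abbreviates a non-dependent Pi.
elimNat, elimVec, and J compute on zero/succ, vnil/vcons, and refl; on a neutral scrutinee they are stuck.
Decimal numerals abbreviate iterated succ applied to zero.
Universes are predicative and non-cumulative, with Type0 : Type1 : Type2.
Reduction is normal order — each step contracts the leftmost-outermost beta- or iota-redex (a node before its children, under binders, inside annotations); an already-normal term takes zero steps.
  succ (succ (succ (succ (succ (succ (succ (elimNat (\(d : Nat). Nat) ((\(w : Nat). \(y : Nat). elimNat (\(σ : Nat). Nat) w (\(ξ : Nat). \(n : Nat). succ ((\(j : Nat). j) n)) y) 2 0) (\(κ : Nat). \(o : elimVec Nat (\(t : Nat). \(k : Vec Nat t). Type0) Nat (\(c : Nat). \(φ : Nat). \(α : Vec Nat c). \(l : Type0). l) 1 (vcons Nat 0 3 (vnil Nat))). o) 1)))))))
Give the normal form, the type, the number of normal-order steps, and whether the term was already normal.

resulting normal form:
  9
the term's type:
  Nat
normal-order step count: 7
already normal: no
first contracted redex: an elimNat iota-redex


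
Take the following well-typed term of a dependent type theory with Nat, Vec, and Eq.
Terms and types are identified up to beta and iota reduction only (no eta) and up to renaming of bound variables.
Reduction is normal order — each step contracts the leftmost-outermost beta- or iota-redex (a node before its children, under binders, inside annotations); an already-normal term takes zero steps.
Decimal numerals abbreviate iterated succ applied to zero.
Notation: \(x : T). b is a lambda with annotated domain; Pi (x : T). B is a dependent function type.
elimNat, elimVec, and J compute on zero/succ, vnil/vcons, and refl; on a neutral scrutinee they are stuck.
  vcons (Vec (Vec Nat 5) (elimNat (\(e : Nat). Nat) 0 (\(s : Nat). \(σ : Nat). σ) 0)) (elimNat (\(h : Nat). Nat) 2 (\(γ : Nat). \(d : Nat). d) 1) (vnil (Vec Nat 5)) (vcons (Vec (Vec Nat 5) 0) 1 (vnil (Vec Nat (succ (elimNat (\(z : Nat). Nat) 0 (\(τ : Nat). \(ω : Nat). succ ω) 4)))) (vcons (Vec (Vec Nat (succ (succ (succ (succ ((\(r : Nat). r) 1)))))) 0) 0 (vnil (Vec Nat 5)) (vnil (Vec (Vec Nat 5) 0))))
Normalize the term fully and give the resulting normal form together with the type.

resulting normal form:
  vcons (Vec (Vec Nat 5) 0) 2 (vnil (Vec Nat 5)) (vcons (Vec (Vec Nat 5) 0) 1 (vnil (Vec Nat 5)) (vcons (Vec (Vec Nat 5) 0) 0 (vnil (Vec Nat 5)) (vnil (Vec (Vec Nat 5) 0))))
inferred type:
  Vec (Vec (Vec Nat 5) 0) 3


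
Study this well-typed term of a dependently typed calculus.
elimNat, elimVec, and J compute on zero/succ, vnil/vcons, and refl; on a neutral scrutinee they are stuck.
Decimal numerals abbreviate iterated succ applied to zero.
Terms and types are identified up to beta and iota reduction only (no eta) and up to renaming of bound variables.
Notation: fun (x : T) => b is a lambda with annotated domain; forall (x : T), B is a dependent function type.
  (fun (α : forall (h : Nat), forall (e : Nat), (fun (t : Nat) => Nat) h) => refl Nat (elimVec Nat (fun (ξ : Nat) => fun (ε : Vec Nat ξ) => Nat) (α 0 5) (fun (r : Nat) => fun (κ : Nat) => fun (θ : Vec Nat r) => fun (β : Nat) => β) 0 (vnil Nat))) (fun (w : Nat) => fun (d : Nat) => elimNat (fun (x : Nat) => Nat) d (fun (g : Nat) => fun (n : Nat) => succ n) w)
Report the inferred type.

the term's type:
  Eq Nat 5 5


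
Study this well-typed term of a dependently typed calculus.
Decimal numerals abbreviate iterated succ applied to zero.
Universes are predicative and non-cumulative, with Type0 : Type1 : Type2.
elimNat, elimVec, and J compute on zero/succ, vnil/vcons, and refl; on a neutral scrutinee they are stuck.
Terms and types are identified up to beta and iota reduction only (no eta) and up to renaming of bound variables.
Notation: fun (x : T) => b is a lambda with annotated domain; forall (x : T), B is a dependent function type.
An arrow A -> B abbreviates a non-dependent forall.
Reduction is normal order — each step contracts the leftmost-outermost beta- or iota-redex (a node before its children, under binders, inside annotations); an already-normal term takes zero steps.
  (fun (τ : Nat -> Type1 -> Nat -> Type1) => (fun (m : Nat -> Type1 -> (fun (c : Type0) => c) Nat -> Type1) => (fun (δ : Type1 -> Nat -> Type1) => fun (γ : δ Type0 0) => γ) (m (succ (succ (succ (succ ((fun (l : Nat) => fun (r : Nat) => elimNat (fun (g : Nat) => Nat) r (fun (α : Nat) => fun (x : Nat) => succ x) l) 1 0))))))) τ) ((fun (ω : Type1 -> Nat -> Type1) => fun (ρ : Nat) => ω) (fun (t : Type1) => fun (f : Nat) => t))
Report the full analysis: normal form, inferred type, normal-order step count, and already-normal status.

normal form:
  fun (τ : Type0) => τ
the term's type:
  Type0 -> Type0
reduction steps (normal order): 7
term was already normal: no
first redex: a beta-redex


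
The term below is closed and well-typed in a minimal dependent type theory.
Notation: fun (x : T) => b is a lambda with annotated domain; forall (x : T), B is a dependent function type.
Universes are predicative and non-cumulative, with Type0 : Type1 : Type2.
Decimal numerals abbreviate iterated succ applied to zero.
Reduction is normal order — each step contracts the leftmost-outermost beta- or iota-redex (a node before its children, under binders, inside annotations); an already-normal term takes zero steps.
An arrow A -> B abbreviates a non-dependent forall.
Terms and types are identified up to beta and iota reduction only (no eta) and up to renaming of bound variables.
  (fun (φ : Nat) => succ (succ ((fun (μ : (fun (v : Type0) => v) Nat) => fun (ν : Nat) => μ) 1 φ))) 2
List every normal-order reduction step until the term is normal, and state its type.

normal-order reduction:
  (fun (φ : Nat) => succ (succ ((fun (μ : (fun (v : Type0) => v) Nat) => fun (ν : Nat) => μ) 1 φ))) 2
  ~> succ (succ ((fun (φ : (fun (μ : Type0) => μ) Nat) => fun (v : Nat) => φ) 1 2))
  ~> succ (succ ((fun (φ : Nat) => 1) 2))
  ~> 3
type:
  Nat


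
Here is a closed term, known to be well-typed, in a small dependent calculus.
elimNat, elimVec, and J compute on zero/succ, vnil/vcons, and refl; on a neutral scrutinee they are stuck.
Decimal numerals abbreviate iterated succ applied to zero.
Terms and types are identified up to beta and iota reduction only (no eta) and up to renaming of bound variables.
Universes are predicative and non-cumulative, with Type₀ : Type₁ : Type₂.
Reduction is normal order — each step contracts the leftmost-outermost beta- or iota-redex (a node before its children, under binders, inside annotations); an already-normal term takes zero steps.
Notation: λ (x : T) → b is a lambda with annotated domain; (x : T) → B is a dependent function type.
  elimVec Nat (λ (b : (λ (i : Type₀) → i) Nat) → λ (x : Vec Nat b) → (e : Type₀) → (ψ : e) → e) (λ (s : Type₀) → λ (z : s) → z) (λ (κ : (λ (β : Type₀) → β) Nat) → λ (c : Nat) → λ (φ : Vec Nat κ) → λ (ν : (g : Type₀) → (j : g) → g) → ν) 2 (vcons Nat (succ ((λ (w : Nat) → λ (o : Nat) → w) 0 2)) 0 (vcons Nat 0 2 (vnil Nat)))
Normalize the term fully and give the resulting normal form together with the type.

resulting normal form:
  λ (b : Type₀) → λ (i : b) → i
inferred type:
  (b : Type₀) → (i : b) → b
observation: normalization takes exactly 11 steps under the normal-order strategy.


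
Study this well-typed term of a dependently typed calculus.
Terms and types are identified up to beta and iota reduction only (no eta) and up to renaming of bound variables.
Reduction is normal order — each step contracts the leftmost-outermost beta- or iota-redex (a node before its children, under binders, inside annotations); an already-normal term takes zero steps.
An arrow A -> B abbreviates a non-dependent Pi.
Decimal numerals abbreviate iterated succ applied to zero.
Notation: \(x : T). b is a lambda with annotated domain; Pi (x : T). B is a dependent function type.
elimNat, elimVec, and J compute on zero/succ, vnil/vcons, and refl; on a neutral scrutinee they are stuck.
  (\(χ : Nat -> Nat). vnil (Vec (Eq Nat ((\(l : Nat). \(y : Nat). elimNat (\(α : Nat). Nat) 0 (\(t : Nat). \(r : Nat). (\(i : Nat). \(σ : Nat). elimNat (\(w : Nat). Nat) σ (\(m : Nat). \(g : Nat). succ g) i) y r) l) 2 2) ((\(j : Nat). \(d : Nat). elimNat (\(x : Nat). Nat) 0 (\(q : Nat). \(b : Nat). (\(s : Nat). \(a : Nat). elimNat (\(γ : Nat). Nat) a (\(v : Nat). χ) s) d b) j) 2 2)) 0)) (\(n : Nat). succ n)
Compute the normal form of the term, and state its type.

reduced normal form:
  vnil (Vec (Eq Nat 4 4) 0)
the term's type:
  Vec (Vec (Eq Nat 4 4) 0) 0
observation: the term reaches its normal form after 55 normal-order steps.


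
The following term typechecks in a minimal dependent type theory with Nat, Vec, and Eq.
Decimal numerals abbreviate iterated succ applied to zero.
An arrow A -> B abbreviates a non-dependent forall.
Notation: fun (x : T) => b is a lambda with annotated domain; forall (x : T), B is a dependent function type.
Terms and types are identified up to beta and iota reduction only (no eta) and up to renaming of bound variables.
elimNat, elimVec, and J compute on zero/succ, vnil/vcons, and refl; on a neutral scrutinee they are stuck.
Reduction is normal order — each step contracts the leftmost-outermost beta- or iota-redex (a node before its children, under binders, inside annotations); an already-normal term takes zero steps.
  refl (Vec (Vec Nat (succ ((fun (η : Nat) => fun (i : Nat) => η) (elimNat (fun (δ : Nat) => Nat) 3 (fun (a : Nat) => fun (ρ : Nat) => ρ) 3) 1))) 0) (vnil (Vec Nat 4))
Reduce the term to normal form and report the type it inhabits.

resulting normal form:
  refl (Vec (Vec Nat 4) 0) (vnil (Vec Nat 4))
the term's type:
  Eq (Vec (Vec Nat 4) 0) (vnil (Vec Nat 4)) (vnil (Vec Nat 4))


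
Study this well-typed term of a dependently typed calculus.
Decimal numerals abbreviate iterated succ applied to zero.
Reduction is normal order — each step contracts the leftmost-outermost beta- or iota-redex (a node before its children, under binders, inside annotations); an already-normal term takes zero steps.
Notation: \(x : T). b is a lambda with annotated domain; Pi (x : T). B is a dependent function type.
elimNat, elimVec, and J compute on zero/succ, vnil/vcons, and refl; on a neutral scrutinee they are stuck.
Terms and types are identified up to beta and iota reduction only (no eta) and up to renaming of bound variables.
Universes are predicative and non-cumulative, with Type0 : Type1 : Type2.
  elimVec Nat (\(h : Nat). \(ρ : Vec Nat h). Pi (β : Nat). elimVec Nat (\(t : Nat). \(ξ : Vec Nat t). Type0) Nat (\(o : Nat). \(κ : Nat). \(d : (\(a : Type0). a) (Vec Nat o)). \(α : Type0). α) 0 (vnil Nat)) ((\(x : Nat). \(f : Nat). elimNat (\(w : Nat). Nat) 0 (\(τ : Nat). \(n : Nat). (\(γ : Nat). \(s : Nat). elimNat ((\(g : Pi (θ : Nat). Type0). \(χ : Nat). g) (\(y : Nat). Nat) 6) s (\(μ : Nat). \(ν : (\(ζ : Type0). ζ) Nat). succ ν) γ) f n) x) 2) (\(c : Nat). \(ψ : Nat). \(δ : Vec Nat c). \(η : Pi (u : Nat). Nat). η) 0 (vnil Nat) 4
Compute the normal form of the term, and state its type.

reduced normal form:
  8
type:
  Nat
observation: the leftmost-outermost redex is an elimVec iota-redex, and normalization takes 40 steps.


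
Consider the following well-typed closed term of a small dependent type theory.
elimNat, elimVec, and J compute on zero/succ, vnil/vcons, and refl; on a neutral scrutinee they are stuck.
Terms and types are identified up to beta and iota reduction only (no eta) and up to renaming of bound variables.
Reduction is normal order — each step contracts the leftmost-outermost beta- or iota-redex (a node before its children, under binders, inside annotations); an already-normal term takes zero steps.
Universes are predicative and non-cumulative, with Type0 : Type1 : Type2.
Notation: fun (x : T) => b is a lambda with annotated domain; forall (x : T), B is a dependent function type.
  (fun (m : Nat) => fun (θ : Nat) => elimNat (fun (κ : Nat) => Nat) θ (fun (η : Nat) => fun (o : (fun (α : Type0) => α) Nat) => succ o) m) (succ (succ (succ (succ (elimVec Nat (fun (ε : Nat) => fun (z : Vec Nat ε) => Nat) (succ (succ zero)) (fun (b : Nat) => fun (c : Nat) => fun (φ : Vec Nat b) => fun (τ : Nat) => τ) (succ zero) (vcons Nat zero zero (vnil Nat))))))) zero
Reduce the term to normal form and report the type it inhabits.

reduced normal form:
  succ (succ (succ (succ (succ (succ zero)))))
the term's type:
  Nat


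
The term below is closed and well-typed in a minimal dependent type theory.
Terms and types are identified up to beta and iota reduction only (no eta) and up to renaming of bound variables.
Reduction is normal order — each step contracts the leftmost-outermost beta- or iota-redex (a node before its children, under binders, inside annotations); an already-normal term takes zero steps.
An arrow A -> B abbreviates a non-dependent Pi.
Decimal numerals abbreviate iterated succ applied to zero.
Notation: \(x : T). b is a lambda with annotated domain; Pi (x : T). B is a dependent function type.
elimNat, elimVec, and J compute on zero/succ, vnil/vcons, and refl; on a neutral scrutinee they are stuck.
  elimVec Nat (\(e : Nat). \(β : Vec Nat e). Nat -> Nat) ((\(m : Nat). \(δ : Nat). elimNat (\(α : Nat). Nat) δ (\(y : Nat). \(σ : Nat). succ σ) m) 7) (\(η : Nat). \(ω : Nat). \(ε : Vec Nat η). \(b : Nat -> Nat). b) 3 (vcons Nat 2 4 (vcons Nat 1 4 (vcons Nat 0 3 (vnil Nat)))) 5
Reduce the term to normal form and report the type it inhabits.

resulting normal form:
  12
type:
  Nat
observation: normalization takes exactly 40 steps under the normal-order strategy.


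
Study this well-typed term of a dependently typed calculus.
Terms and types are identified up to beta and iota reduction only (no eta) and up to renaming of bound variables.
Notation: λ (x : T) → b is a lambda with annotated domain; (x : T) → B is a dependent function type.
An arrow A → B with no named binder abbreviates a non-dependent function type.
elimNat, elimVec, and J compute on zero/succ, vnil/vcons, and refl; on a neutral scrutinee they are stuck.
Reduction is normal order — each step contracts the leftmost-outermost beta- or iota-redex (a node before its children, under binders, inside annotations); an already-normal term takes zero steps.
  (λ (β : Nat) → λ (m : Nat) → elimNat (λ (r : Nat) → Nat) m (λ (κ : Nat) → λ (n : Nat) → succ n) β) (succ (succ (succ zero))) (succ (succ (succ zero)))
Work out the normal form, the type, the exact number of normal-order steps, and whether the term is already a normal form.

reduced normal form:
  succ (succ (succ (succ (succ (succ zero)))))
the term's type:
  Nat
steps to reach normal form (normal order): 12
term was already normal: no
first redex: a beta-redex


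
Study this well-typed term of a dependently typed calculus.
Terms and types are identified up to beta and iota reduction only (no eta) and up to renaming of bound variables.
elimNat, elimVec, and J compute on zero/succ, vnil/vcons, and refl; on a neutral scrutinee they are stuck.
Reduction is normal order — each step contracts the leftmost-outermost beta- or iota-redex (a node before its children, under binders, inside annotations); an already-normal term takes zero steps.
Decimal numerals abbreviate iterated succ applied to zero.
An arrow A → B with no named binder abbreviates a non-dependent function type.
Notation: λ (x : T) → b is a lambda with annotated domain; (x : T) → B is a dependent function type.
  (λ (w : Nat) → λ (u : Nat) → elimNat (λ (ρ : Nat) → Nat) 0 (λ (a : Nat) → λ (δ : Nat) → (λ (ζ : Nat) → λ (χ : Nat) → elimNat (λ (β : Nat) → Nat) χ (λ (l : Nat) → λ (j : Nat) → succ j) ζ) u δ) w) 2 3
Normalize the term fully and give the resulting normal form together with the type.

normal form:
  6
type:
  Nat


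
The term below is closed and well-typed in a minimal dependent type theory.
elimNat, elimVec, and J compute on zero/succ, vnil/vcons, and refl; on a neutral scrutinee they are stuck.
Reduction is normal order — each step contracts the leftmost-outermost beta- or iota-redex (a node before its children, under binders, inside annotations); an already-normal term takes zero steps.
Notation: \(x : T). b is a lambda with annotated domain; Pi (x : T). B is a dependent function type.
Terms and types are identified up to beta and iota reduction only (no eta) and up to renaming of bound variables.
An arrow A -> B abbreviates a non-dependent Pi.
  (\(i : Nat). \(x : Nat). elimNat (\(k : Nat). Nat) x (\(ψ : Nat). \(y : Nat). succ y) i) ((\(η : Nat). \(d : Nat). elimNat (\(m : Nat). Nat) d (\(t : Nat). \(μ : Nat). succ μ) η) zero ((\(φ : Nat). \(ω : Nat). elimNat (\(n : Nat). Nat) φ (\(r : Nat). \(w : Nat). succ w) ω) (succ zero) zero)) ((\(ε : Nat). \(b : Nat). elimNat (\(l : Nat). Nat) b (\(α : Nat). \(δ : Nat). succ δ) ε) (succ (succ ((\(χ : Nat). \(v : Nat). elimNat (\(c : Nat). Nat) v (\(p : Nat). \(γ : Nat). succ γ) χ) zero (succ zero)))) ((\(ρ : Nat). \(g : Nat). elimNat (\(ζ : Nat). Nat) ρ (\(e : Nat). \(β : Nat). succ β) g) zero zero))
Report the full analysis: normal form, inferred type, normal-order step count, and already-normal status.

reduced normal form:
  succ (succ (succ (succ zero)))
inferred type:
  Nat
normal-order step count: 30
term was already normal: no
first redex: a beta-redex


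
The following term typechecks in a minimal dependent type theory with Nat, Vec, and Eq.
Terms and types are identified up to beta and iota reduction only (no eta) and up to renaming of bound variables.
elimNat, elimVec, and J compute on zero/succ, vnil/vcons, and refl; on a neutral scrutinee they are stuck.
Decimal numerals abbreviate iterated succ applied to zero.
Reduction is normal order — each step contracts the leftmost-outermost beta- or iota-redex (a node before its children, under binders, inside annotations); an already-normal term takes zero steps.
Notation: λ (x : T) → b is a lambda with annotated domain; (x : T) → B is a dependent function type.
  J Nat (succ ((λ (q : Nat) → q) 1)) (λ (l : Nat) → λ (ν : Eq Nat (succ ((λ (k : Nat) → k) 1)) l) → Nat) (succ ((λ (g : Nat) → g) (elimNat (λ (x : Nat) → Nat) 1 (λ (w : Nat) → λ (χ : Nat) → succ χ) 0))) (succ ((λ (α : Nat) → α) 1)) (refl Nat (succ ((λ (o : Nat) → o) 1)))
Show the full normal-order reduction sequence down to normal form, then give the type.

reduction (normal order):
  J Nat (succ ((λ (q : Nat) → q) 1)) (λ (l : Nat) → λ (ν : Eq Nat (succ ((λ (k : Nat) → k) 1)) l) → Nat) (succ ((λ (g : Nat) → g) (elimNat (λ (x : Nat) → Nat) 1 (λ (w : Nat) → λ (χ : Nat) → succ χ) 0))) (succ ((λ (α : Nat) → α) 1)) (refl Nat (succ ((λ (o : Nat) → o) 1)))
  ~> succ ((λ (q : Nat) → q) (elimNat (λ (l : Nat) → Nat) 1 (λ (ν : Nat) → λ (k : Nat) → succ k) 0))
  ~> succ (elimNat (λ (q : Nat) → Nat) 1 (λ (l : Nat) → λ (ν : Nat) → succ ν) 0)
  ~> 2
type:
  Nat


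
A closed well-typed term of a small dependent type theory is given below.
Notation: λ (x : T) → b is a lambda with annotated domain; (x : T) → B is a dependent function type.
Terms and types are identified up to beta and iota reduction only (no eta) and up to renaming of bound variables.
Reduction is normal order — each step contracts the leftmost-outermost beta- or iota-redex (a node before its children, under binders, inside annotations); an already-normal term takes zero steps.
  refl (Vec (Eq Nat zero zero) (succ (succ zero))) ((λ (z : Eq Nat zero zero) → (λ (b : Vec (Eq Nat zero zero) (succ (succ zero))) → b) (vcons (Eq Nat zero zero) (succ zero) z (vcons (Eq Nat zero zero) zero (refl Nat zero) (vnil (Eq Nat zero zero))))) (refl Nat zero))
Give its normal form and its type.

resulting normal form:
  refl (Vec (Eq Nat zero zero) (succ (succ zero))) (vcons (Eq Nat zero zero) (succ zero) (refl Nat zero) (vcons (Eq Nat zero zero) zero (refl Nat zero) (vnil (Eq Nat zero zero))))
the term's type:
  Eq (Vec (Eq Nat zero zero) (succ (succ zero))) (vcons (Eq Nat zero zero) (succ zero) (refl Nat zero) (vcons (Eq Nat zero zero) zero (refl Nat zero) (vnil (Eq Nat zero zero)))) (vcons (Eq Nat zero zero) (succ zero) (refl Nat zero) (vcons (Eq Nat zero zero) zero (refl Nat zero) (vnil (Eq Nat zero zero))))
observation: 2 normal-order steps normalize the term, beginning with a beta-redex.


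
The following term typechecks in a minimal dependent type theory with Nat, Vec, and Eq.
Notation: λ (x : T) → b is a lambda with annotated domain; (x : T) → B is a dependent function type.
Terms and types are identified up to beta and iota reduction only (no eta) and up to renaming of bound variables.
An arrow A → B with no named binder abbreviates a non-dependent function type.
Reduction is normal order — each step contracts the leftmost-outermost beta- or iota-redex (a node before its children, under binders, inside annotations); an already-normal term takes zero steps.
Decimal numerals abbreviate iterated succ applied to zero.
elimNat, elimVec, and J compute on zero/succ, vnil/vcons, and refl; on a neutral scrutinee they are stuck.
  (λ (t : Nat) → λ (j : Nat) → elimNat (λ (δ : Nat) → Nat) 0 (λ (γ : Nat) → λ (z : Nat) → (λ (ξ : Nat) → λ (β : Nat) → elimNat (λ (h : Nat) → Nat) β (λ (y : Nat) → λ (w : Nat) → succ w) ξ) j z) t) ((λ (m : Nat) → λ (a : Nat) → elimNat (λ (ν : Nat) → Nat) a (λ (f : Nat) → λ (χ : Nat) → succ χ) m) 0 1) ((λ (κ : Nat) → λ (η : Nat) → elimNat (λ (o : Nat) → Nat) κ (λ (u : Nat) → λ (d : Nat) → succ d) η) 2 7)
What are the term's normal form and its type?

normal form:
  9
inferred type:
  Nat
observation: 63 normal-order steps separate the term from its normal form.


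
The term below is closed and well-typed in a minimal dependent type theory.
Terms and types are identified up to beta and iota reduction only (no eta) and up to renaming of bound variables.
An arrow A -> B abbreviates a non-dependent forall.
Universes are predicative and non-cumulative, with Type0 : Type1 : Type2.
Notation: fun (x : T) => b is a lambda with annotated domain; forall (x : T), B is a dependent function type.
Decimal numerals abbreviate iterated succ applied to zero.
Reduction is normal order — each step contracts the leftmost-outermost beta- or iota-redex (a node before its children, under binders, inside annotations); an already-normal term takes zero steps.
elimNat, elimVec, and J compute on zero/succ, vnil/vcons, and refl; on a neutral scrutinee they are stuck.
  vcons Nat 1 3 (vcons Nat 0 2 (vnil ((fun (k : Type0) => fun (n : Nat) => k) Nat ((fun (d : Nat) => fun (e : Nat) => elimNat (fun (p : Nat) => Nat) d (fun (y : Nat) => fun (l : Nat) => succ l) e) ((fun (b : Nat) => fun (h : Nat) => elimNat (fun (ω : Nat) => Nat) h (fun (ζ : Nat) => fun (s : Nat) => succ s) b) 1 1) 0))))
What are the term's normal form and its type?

reduced normal form:
  vcons Nat 1 3 (vcons Nat 0 2 (vnil Nat))
type:
  Vec Nat 2
observation: the first redex contracted is a beta-redex; the normal form is reached in 2 normal-order steps.


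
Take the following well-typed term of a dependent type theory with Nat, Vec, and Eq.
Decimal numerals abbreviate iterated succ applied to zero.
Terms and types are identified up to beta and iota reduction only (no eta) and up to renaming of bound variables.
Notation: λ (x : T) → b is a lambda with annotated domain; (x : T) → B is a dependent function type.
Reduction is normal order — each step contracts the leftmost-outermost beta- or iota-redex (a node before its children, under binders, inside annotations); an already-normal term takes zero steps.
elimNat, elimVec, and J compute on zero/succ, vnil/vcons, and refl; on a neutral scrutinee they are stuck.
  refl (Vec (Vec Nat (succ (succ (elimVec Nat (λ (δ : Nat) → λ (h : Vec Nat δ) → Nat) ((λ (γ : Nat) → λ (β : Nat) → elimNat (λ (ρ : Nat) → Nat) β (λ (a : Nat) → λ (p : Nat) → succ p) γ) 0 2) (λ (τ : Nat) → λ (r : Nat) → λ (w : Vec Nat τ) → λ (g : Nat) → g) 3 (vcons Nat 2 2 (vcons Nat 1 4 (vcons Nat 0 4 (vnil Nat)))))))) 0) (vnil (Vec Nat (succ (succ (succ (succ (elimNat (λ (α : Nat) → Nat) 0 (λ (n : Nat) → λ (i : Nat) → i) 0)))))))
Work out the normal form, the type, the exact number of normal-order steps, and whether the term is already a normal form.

normal form:
  refl (Vec (Vec Nat 4) 0) (vnil (Vec Nat 4))
inferred type:
  Eq (Vec (Vec Nat 4) 0) (vnil (Vec Nat 4)) (vnil (Vec Nat 4))
reduction steps (normal order): 20
started in normal form: no
first redex: an elimVec iota-redex
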